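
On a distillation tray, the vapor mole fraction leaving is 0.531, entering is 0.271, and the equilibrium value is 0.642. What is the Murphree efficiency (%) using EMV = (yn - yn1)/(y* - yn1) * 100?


Murphree vapor efficiency: EMV = (y_n - y_(n-1)) / (y*_n - y_(n-1)) * 100
EMV = (0.531 - 0.271) / (0.642 - 0.271) * 100 = 0.26 / 0.371 * 100 = 70.08

70.08 %


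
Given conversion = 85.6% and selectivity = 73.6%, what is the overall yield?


Overall yield = conversion (%) * selectivity (%) / 100
Conversion = 85.6%, Selectivity = 73.6%
Y = 85.6 * 73.6 / 100
= 63.0016 %

63.0016 %


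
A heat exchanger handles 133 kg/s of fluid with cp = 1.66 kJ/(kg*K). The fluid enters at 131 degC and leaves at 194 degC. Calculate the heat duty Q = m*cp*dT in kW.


Q = m_dot * cp * delta_T
delta_T = 194 - 131 = 63 K
Q = 133 * 1.66 * 63
= 220.78 * 63
= 13909.14 kW

13909.14 kW


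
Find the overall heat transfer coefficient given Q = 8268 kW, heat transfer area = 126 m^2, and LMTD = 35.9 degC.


From Q = U*A*LMTD, U = Q / (A * LMTD)
U = 8268 / (126 * 35.9) = 8268 / 4523.4 = 1.828

1.828 kW/(m^2*K)


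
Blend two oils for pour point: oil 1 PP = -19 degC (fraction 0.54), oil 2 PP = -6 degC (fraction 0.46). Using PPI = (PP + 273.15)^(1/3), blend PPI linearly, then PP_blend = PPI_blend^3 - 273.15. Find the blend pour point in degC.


PPI_1 = (-19 + 273.15)^(1/3) = 6.334272
PPI_2 = (-6 + 273.15)^(1/3) = 6.440482
PPI_blend = 0.54 * 6.334272 + 0.46 * 6.440482 = 6.383129
PP_blend = 6.383129^3 - 273.15 = 260.0764 - 273.15 = -13.07

-13.07 degC


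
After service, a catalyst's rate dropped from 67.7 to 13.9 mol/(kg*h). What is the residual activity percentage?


Activity (%) = (rate_used / rate_fresh) * 100
rate_used = 13.9, rate_fresh = 67.7
= (13.9 / 67.7) * 100
= 0.2053 * 100 = 20.53

20.53 %


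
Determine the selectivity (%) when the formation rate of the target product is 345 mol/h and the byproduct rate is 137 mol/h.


Selectivity = desired / (desired + undesired) * 100
Total products = 345 + 137 = 482 mol/h
S = 345 / 482 * 100
= 0.7158 * 100
= 71.58 %

71.58 %


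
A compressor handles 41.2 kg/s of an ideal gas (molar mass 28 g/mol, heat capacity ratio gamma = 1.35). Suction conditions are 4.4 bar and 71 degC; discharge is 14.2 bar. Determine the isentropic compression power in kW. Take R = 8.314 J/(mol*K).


Isentropic work: W = m*(gamma/(gamma-1))*(R*T1/MW)*((P2/P1)^((gamma-1)/gamma) - 1)
T1 = 71 + 273.15 = 344.15 K
Pressure ratio = 14.2 / 4.4 = 3.22727
Exponent = (1.35 - 1)/1.35 = 0.259259
(P2/P1)^exp - 1 = 3.22727^0.259259 - 1 = 0.35494
W = 41.2 * 1.35 / 0.35 * 8.314 * 344.15 / 28 * 0.35494 = 5764

5764 kW


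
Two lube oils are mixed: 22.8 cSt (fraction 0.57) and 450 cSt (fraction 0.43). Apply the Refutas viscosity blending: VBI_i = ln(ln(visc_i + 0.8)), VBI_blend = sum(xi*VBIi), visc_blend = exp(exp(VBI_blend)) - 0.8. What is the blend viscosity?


Refutas method: VBN_i = 14.534*ln(ln(visc_i + 0.8)) + 10.975, blended linearly by mass fraction; since VBN is linear in VBI_i = ln(ln(visc_i + 0.8)) and the fractions sum to 1, blend VBI directly: visc = exp(exp(VBI_blend)) - 0.8
VBI_1 = ln(ln(22.8 + 0.8)) = 1.15097
VBI_2 = ln(ln(450 + 0.8)) = 1.81009
VBI_blend = 0.57 * 1.15097 + 0.43 * 1.81009 = 1.43439
visc_blend = exp(exp(1.43439)) - 0.8 = 65.69

65.69 cSt


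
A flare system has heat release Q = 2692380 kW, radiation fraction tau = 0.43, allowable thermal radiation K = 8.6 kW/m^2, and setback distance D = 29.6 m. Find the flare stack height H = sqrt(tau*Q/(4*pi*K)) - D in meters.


tau*Q/(4*pi*K) = 0.43 * 2692380 / (4 * pi * 8.6) = 10712.6
sqrt(10712.6) = 103.502
H = 103.502 - 29.6 = 73.90

73.90 m


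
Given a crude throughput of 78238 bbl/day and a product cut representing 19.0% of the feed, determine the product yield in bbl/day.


Crude throughput = 78238 bbl/day
Fraction yield = 19.0%
yield = throughput * fraction / 100
yield = 78238 * 19.0 / 100 = 14865.22

14865.22 bbl/day


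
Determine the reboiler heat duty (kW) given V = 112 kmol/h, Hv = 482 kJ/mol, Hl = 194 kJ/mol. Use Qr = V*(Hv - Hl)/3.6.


Qr = 112 * (482 - 194) / 3.6 = 112 * 288 / 3.6 = 8960

8960 kW


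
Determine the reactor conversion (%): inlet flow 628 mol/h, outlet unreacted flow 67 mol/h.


X = (F_in - F_out) / F_in * 100
Moles reacted = 628 - 67 = 561
X = 561 / 628 * 100
= 0.8933 * 100
= 89.33 %

89.33 %


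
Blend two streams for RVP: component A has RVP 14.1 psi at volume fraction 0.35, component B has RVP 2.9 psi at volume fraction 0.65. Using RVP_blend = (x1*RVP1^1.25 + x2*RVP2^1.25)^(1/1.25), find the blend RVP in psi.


Chevron index: RVP_blend = (sum xi*RVPi^1.25)^(1/1.25)
RVP^1.25 terms: 0.35 * 14.1^1.25 + 0.65 * 2.9^1.25 = 12.0228
RVP_blend = 12.0228^(1/1.25) = 7.311

7.311 psi


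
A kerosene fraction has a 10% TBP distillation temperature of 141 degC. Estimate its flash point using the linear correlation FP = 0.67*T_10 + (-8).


FP = 0.67 * 141 + (-8) = 86.47

86.47 degC


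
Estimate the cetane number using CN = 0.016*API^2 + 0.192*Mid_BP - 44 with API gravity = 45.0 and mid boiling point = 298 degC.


CN = 0.016 * 45.0^2 + 0.192 * 298 - 44
CN = 32.4 + 57.216 - 44 = 45.616

45.616


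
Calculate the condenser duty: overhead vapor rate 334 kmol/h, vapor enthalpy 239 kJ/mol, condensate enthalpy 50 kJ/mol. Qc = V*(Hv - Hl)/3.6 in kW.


Qc = 334 * (239 - 50) / 3.6 = 334 * 189 / 3.6 = 17540

17540 kW


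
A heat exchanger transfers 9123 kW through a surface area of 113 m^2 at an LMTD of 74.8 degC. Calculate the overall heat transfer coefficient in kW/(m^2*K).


From Q = U*A*LMTD, U = Q / (A * LMTD)
U = 9123 / (113 * 74.8) = 9123 / 8452.4 = 1.079

1.079 kW/(m^2*K)


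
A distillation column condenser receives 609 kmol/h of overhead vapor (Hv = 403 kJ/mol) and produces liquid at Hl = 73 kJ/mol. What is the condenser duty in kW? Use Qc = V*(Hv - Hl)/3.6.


Qc = 609 * (403 - 73) / 3.6 = 609 * 330 / 3.6 = 55820

55820 kW


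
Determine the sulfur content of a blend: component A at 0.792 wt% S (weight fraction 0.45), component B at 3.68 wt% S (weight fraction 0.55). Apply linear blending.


Linear sulfur blending: S_blend = x1*S1 + x2*S2
Contribution 1: 0.45 * 0.792 = 0.3564 wt%
Contribution 2: 0.55 * 3.68 = 2.024 wt%
S_blend = 0.3564 + 2.024 = 2.3804

2.3804 wt%


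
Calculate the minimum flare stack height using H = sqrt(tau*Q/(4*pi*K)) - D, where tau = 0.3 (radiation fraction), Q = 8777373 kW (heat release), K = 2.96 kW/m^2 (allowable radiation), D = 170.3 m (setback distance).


tau*Q/(4*pi*K) = 0.3 * 8777373 / (4 * pi * 2.96) = 70792
sqrt(70792) = 266.068
H = 266.068 - 170.3 = 95.77

95.77 m


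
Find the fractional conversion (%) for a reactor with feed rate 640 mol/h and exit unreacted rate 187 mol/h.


X = (F_in - F_out) / F_in * 100
Moles reacted = 640 - 187 = 453
X = 453 / 640 * 100
= 0.7078 * 100
= 70.78 %

70.78 %


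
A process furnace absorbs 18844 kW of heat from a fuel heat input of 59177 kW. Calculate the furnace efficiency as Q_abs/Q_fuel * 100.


Furnace efficiency = Q_absorbed / Q_fuel * 100
= 18844 / 59177 * 100 = 31.84

31.84 %


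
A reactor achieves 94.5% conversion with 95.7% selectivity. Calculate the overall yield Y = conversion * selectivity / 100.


Overall yield = conversion (%) * selectivity (%) / 100
Conversion = 94.5%, Selectivity = 95.7%
Y = 94.5 * 95.7 / 100
= 90.4365 %

90.4365 %


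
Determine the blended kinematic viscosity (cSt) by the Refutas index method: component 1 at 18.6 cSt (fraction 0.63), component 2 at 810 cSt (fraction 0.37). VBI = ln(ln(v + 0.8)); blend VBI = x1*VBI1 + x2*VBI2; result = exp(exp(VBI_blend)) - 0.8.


Refutas method: VBN_i = 14.534*ln(ln(visc_i + 0.8)) + 10.975, blended linearly by mass fraction; since VBN is linear in VBI_i = ln(ln(visc_i + 0.8)) and the fractions sum to 1, blend VBI directly: visc = exp(exp(VBI_blend)) - 0.8
VBI_1 = ln(ln(18.6 + 0.8)) = 1.08697
VBI_2 = ln(ln(810 + 0.8)) = 1.90181
VBI_blend = 0.63 * 1.08697 + 0.37 * 1.90181 = 1.38846
visc_blend = exp(exp(1.38846)) - 0.8 = 54.27

54.27 cSt


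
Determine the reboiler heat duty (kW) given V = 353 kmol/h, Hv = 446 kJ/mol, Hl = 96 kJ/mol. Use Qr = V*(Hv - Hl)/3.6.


Qr = 353 * (446 - 96) / 3.6 = 353 * 350 / 3.6 = 34320

34320 kW


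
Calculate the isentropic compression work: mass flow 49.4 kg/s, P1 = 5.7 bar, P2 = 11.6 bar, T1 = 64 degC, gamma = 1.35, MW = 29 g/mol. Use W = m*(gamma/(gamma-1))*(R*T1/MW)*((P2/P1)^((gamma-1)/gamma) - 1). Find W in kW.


Isentropic work: W = m*(gamma/(gamma-1))*(R*T1/MW)*((P2/P1)^((gamma-1)/gamma) - 1)
T1 = 64 + 273.15 = 337.15 K
Pressure ratio = 11.6 / 5.7 = 2.03509
Exponent = (1.35 - 1)/1.35 = 0.259259
(P2/P1)^exp - 1 = 2.03509^0.259259 - 1 = 0.202273
W = 49.4 * 1.35 / 0.35 * 8.314 * 337.15 / 29 * 0.202273 = 3725

3725 kW


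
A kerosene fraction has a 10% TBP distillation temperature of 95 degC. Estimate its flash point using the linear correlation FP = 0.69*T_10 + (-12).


FP = 0.69 * 95 + (-12) = 53.55

53.55 degC


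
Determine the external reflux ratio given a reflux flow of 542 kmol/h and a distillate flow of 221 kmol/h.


Reflux ratio definition: R = L / D (liquid returned / distillate withdrawn)
L = 542 kmol/h, D = 221 kmol/h
R = 542 / 221 = 2.452

2.452


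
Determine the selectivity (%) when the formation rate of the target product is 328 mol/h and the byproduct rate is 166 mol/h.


Selectivity = desired / (desired + undesired) * 100
Total products = 328 + 166 = 494 mol/h
S = 328 / 494 * 100
= 0.6640 * 100
= 66.40 %

66.40 %


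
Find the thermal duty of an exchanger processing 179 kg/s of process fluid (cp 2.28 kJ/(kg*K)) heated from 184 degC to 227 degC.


Q = m_dot * cp * delta_T
delta_T = 227 - 184 = 43 K
Q = 179 * 2.28 * 43
= 408.12 * 43
= 17549.16 kW

17549.16 kW


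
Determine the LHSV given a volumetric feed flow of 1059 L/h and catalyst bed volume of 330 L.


LHSV = volumetric feed rate / catalyst volume
= 1059 L/h / 330 L
= 3.209 h^-1

3.209 h^-1


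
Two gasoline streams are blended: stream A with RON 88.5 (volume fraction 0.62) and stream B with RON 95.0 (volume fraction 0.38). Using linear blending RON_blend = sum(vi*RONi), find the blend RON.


Linear blending: RON_blend = sum(vi * RONi)
Contribution 1: 0.62 * 88.5 = 54.87
Contribution 2: 0.38 * 95.0 = 36.1
RON_blend = 54.87 + 36.1 = 90.97

90.97


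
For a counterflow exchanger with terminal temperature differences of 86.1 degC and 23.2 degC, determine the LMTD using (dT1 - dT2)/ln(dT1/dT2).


LMTD = (dT1 - dT2) / ln(dT1/dT2)
= (86.1 - 23.2) / ln(86.1 / 23.2) = 62.9 / 1.31136 = 47.97

47.97 degC


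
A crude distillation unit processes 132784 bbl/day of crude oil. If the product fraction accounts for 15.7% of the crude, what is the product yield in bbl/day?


Crude throughput = 132784 bbl/day
Fraction yield = 15.7%
yield = throughput * fraction / 100
yield = 132784 * 15.7 / 100 = 20847.088

20847.088 bbl/day


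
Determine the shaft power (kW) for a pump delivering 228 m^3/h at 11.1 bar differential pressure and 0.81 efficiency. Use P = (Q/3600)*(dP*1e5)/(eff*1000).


Q = 228 / 3600 = 0.0633333 m^3/s
P = 0.0633333 * (11.1 * 1e5) / 0.81 / 1000 = 86.79

86.79 kW


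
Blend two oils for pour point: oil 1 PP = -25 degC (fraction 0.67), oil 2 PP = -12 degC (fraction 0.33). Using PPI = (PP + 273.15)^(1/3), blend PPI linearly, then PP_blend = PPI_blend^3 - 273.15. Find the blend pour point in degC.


PPI_1 = (-25 + 273.15)^(1/3) = 6.284028
PPI_2 = (-12 + 273.15)^(1/3) = 6.391901
PPI_blend = 0.67 * 6.284028 + 0.33 * 6.391901 = 6.319626
PP_blend = 6.319626^3 - 273.15 = 252.3912 - 273.15 = -20.76

-20.76 degC


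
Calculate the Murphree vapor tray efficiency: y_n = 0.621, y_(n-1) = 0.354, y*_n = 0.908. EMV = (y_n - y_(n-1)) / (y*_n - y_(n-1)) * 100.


Murphree vapor efficiency: EMV = (y_n - y_(n-1)) / (y*_n - y_(n-1)) * 100
EMV = (0.621 - 0.354) / (0.908 - 0.354) * 100 = 0.267 / 0.554 * 100 = 48.19

48.19 %


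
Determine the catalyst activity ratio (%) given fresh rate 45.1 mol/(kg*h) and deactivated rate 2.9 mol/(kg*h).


Activity (%) = (rate_used / rate_fresh) * 100
rate_used = 2.9, rate_fresh = 45.1
= (2.9 / 45.1) * 100
= 0.06430 * 100 = 6.430

6.430 %


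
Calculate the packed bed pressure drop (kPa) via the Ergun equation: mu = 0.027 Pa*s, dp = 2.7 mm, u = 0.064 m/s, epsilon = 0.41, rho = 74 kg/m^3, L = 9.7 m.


dp = 2.7 mm = 0.0027 m
Viscous term = 150*0.027*0.064*(1-0.41)^2 / (0.0027^2*0.41^3) = 179581
Inertial term = 1.75*74*0.064^2*(1-0.41) / (0.0027*0.41^3) = 1681.77
dP/L = 179581 + 1681.77 = 181263 Pa/m
dP = 181263 * 9.7 / 1000 = 1758 kPa

1758 kPa


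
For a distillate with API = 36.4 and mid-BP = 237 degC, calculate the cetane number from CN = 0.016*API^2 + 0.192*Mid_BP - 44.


CN = 0.016 * 36.4^2 + 0.192 * 237 - 44
CN = 21.19936 + 45.504 - 44 = 22.70336

22.70336


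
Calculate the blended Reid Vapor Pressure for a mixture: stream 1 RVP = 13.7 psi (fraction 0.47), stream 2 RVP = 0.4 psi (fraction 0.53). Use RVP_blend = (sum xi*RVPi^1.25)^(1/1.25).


Chevron index: RVP_blend = (sum xi*RVPi^1.25)^(1/1.25)
RVP^1.25 terms: 0.47 * 13.7^1.25 + 0.53 * 0.4^1.25 = 12.5565
RVP_blend = 12.5565^(1/1.25) = 7.570

7.570 psi


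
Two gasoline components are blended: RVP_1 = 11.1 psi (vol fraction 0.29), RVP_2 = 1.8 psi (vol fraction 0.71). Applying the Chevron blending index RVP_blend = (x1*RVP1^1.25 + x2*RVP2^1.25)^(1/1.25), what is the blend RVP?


Chevron index: RVP_blend = (sum xi*RVPi^1.25)^(1/1.25)
RVP^1.25 terms: 0.29 * 11.1^1.25 + 0.71 * 1.8^1.25 = 7.35589
RVP_blend = 7.35589^(1/1.25) = 4.935

4.935 psi


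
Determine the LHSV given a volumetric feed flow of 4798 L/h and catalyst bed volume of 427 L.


LHSV = volumetric feed rate / catalyst volume
= 4798 L/h / 427 L
= 11.24 h^-1

11.24 h^-1


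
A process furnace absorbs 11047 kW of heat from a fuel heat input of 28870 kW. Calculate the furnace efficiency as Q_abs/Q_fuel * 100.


Furnace efficiency = Q_absorbed / Q_fuel * 100
= 11047 / 28870 * 100 = 38.26

38.26 %


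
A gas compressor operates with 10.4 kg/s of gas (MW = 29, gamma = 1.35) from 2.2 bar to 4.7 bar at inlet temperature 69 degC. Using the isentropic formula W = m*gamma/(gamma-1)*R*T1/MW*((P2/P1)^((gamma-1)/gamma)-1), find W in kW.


Isentropic work: W = m*(gamma/(gamma-1))*(R*T1/MW)*((P2/P1)^((gamma-1)/gamma) - 1)
T1 = 69 + 273.15 = 342.15 K
Pressure ratio = 4.7 / 2.2 = 2.13636
Exponent = (1.35 - 1)/1.35 = 0.259259
(P2/P1)^exp - 1 = 2.13636^0.259259 - 1 = 0.217506
W = 10.4 * 1.35 / 0.35 * 8.314 * 342.15 / 29 * 0.217506 = 855.9

855.9 kW


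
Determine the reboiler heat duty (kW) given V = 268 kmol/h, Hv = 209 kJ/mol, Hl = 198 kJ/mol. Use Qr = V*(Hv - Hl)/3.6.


Qr = 268 * (209 - 198) / 3.6 = 268 * 11 / 3.6 = 818.9

818.9 kW


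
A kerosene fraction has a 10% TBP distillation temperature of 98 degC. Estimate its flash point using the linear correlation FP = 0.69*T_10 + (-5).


FP = 0.69 * 98 + (-5) = 62.62

62.62 degC


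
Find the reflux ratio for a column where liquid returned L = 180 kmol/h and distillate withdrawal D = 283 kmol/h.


Reflux ratio definition: R = L / D (liquid returned / distillate withdrawn)
L = 180 kmol/h, D = 283 kmol/h
R = 180 / 283 = 0.6360

0.6360


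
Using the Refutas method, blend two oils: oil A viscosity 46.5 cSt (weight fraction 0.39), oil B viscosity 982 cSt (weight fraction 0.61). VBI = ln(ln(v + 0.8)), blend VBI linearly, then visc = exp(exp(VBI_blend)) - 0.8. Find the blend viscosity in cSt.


Refutas method: VBN_i = 14.534*ln(ln(visc_i + 0.8)) + 10.975, blended linearly by mass fraction; since VBN is linear in VBI_i = ln(ln(visc_i + 0.8)) and the fractions sum to 1, blend VBI directly: visc = exp(exp(VBI_blend)) - 0.8
VBI_1 = ln(ln(46.5 + 0.8)) = 1.34976
VBI_2 = ln(ln(982 + 0.8)) = 1.93013
VBI_blend = 0.39 * 1.34976 + 0.61 * 1.93013 = 1.70379
visc_blend = exp(exp(1.70379)) - 0.8 = 242.6

242.6 cSt


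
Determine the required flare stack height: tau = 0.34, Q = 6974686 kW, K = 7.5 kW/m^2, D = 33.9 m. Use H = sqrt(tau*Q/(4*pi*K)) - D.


tau*Q/(4*pi*K) = 0.34 * 6974686 / (4 * pi * 7.5) = 25161.3
sqrt(25161.3) = 158.623
H = 158.623 - 33.9 = 124.7

124.7 m


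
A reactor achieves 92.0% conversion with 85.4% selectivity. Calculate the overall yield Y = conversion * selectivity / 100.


Overall yield = conversion (%) * selectivity (%) / 100
Conversion = 92.0%, Selectivity = 85.4%
Y = 92.0 * 85.4 / 100
= 78.568 %

78.568 %


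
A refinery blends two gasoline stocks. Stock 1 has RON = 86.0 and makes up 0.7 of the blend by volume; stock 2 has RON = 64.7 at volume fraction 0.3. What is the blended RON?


Linear blending: RON_blend = sum(vi * RONi)
Contribution 1: 0.7 * 86.0 = 60.2
Contribution 2: 0.3 * 64.7 = 19.41
RON_blend = 60.2 + 19.41 = 79.61

79.61


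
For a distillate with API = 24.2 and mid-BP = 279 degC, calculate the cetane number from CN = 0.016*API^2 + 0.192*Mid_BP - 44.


CN = 0.016 * 24.2^2 + 0.192 * 279 - 44
CN = 9.37024 + 53.568 - 44 = 18.93824

18.93824


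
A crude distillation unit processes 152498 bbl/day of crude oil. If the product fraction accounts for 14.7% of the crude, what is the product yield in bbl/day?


Crude throughput = 152498 bbl/day
Fraction yield = 14.7%
yield = throughput * fraction / 100
yield = 152498 * 14.7 / 100 = 22417.206

22417.206 bbl/day


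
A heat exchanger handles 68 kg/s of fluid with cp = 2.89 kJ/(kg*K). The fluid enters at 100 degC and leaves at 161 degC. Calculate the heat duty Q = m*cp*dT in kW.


Q = m_dot * cp * delta_T
delta_T = 161 - 100 = 61 K
Q = 68 * 2.89 * 61
= 196.52 * 61
= 11987.72 kW

11987.72 kW


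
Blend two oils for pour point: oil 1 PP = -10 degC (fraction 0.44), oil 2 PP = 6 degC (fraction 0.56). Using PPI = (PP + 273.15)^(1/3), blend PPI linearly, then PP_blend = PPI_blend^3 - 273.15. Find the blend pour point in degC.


PPI_1 = (-10 + 273.15)^(1/3) = 6.408176
PPI_2 = (6 + 273.15)^(1/3) = 6.535506
PPI_blend = 0.44 * 6.408176 + 0.56 * 6.535506 = 6.479481
PP_blend = 6.479481^3 - 273.15 = 272.0324 - 273.15 = -1.12

-1.12 degC


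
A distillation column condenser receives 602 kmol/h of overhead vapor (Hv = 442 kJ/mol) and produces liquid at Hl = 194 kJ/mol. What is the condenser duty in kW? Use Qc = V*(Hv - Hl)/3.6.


Qc = 602 * (442 - 194) / 3.6 = 602 * 248 / 3.6 = 41470

41470 kW


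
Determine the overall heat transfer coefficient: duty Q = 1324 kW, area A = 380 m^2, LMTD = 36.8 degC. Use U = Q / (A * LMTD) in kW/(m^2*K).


From Q = U*A*LMTD, U = Q / (A * LMTD)
U = 1324 / (380 * 36.8) = 1324 / 13984 = 0.09468

0.09468 kW/(m^2*K)


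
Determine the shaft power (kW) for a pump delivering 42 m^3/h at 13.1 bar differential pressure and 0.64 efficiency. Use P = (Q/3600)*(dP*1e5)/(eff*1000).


Q = 42 / 3600 = 0.0116667 m^3/s
P = 0.0116667 * (13.1 * 1e5) / 0.64 / 1000 = 23.88

23.88 kW


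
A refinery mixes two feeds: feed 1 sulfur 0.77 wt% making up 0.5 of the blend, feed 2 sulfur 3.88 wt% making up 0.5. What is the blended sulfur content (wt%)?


Linear sulfur blending: S_blend = x1*S1 + x2*S2
Contribution 1: 0.5 * 0.77 = 0.385 wt%
Contribution 2: 0.5 * 3.88 = 1.94 wt%
S_blend = 0.385 + 1.94 = 2.325

2.325 wt%


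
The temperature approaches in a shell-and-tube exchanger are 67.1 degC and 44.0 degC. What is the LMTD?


LMTD = (dT1 - dT2) / ln(dT1/dT2)
= (67.1 - 44.0) / ln(67.1 / 44.0) = 23.1 / 0.421994 = 54.74

54.74 degC


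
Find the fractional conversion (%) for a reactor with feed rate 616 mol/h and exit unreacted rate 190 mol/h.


X = (F_in - F_out) / F_in * 100
Moles reacted = 616 - 190 = 426
X = 426 / 616 * 100
= 0.6916 * 100
= 69.16 %

69.16 %


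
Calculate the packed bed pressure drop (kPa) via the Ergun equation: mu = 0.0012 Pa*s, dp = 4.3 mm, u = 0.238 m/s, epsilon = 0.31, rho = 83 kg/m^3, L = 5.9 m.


dp = 4.3 mm = 0.0043 m
Viscous term = 150*0.0012*0.238*(1-0.31)^2 / (0.0043^2*0.31^3) = 37027.6
Inertial term = 1.75*83*0.238^2*(1-0.31) / (0.0043*0.31^3) = 44316.5
dP/L = 37027.6 + 44316.5 = 81344.1 Pa/m
dP = 81344.1 * 5.9 / 1000 = 479.9 kPa

479.9 kPa


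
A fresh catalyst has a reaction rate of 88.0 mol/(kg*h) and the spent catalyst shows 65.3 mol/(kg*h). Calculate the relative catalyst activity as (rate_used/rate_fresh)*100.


Activity (%) = (rate_used / rate_fresh) * 100
rate_used = 65.3, rate_fresh = 88.0
= (65.3 / 88.0) * 100
= 0.7420 * 100 = 74.20

74.20 %


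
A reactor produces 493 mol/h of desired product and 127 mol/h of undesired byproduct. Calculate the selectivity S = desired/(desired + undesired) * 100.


Selectivity = desired / (desired + undesired) * 100
Total products = 493 + 127 = 620 mol/h
S = 493 / 620 * 100
= 0.7952 * 100
= 79.52 %

79.52 %


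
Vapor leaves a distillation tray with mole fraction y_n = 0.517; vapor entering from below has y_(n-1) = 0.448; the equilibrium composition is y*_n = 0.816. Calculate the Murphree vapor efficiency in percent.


Murphree vapor efficiency: EMV = (y_n - y_(n-1)) / (y*_n - y_(n-1)) * 100
EMV = (0.517 - 0.448) / (0.816 - 0.448) * 100 = 0.069 / 0.368 * 100 = 18.75

18.75 %


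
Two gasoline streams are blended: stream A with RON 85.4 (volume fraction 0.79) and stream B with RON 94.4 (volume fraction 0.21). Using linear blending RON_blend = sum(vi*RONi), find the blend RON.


Linear blending: RON_blend = sum(vi * RONi)
Contribution 1: 0.79 * 85.4 = 67.466
Contribution 2: 0.21 * 94.4 = 19.824
RON_blend = 67.466 + 19.824 = 87.29

87.29


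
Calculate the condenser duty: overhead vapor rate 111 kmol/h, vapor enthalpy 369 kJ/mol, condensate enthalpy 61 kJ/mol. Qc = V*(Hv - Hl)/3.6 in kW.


Qc = 111 * (369 - 61) / 3.6 = 111 * 308 / 3.6 = 9497

9497 kW


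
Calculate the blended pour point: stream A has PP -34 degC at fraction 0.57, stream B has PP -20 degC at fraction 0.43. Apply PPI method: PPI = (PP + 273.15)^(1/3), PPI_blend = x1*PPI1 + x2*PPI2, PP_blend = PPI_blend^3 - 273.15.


PPI_1 = (-34 + 273.15)^(1/3) = 6.20712
PPI_2 = (-20 + 273.15)^(1/3) = 6.325953
PPI_blend = 0.57 * 6.20712 + 0.43 * 6.325953 = 6.258218
PP_blend = 6.258218^3 - 273.15 = 245.1049 - 273.15 = -28.05

-28.05 degC


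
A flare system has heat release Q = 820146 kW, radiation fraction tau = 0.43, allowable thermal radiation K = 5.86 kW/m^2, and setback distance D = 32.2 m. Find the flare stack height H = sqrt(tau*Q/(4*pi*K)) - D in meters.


tau*Q/(4*pi*K) = 0.43 * 820146 / (4 * pi * 5.86) = 4789.08
sqrt(4789.08) = 69.2032
H = 69.2032 - 32.2 = 37.00

37.00 m


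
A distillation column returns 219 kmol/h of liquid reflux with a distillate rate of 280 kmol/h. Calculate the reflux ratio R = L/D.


Reflux ratio definition: R = L / D (liquid returned / distillate withdrawn)
L = 219 kmol/h, D = 280 kmol/h
R = 219 / 280 = 0.7821

0.7821


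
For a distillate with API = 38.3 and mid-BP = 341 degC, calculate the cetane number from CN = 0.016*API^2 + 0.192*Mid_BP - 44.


CN = 0.016 * 38.3^2 + 0.192 * 341 - 44
CN = 23.47024 + 65.472 - 44 = 44.94224

44.94224


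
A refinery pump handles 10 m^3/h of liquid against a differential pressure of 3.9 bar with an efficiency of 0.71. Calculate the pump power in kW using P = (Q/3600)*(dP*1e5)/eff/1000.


Q = 10 / 3600 = 0.00277778 m^3/s
P = 0.00277778 * (3.9 * 1e5) / 0.71 / 1000 = 1.526

1.526 kW


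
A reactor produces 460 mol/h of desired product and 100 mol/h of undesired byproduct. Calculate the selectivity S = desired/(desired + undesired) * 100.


Selectivity = desired / (desired + undesired) * 100
Total products = 460 + 100 = 560 mol/h
S = 460 / 560 * 100
= 0.8214 * 100
= 82.14 %

82.14 %


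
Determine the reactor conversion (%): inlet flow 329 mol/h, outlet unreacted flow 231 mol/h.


X = (F_in - F_out) / F_in * 100
Moles reacted = 329 - 231 = 98
X = 98 / 329 * 100
= 0.2979 * 100
= 29.79 %

29.79 %


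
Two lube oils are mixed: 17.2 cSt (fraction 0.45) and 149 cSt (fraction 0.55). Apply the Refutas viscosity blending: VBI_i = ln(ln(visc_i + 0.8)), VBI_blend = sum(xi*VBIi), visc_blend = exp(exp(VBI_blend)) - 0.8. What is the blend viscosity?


Refutas method: VBN_i = 14.534*ln(ln(visc_i + 0.8)) + 10.975, blended linearly by mass fraction; since VBN is linear in VBI_i = ln(ln(visc_i + 0.8)) and the fractions sum to 1, blend VBI directly: visc = exp(exp(VBI_blend)) - 0.8
VBI_1 = ln(ln(17.2 + 0.8)) = 1.06139
VBI_2 = ln(ln(149 + 0.8)) = 1.6113
VBI_blend = 0.45 * 1.06139 + 0.55 * 1.6113 = 1.36384
visc_blend = exp(exp(1.36384)) - 0.8 = 49.16

49.16 cSt


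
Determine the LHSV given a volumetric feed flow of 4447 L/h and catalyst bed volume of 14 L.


LHSV = volumetric feed rate / catalyst volume
= 4447 L/h / 14 L
= 317.6 h^-1

317.6 h^-1


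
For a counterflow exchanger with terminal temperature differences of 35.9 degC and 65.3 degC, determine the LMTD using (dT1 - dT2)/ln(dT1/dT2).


LMTD = (dT1 - dT2) / ln(dT1/dT2)
= (35.9 - 65.3) / ln(35.9 / 65.3) = -29.4 / -0.598255 = 49.14

49.14 degC


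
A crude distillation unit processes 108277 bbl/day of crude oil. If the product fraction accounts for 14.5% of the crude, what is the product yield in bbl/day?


Crude throughput = 108277 bbl/day
Fraction yield = 14.5%
yield = throughput * fraction / 100
yield = 108277 * 14.5 / 100 = 15700.165

15700.165 bbl/day


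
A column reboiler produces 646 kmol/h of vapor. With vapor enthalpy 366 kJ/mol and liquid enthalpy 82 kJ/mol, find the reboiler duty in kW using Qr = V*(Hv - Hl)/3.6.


Qr = 646 * (366 - 82) / 3.6 = 646 * 284 / 3.6 = 50960

50960 kW


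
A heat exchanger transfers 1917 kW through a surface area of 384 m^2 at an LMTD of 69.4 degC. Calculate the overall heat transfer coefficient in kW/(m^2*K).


From Q = U*A*LMTD, U = Q / (A * LMTD)
U = 1917 / (384 * 69.4) = 1917 / 26649.6 = 0.07193

0.07193 kW/(m^2*K)


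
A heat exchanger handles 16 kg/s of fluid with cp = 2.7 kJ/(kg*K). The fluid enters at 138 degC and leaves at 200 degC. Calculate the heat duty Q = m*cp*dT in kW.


Q = m_dot * cp * delta_T
delta_T = 200 - 138 = 62 K
Q = 16 * 2.7 * 62
= 43.2 * 62
= 2678.4 kW

2678.4 kW


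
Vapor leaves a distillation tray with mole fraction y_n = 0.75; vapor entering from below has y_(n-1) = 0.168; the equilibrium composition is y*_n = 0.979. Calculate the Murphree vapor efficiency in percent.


Murphree vapor efficiency: EMV = (y_n - y_(n-1)) / (y*_n - y_(n-1)) * 100
EMV = (0.75 - 0.168) / (0.979 - 0.168) * 100 = 0.582 / 0.811 * 100 = 71.76

71.76 %


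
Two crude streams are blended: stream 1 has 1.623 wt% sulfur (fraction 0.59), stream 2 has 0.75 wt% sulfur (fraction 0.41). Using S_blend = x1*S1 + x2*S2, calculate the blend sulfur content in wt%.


Linear sulfur blending: S_blend = x1*S1 + x2*S2
Contribution 1: 0.59 * 1.623 = 0.95757 wt%
Contribution 2: 0.41 * 0.75 = 0.3075 wt%
S_blend = 0.95757 + 0.3075 = 1.26507

1.26507 wt%


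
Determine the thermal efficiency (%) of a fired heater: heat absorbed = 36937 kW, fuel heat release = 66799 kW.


Furnace efficiency = Q_absorbed / Q_fuel * 100
= 36937 / 66799 * 100 = 55.30

55.30 %


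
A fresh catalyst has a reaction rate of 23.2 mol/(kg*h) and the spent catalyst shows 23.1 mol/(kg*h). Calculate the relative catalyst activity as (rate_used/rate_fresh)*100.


Activity (%) = (rate_used / rate_fresh) * 100
rate_used = 23.1, rate_fresh = 23.2
= (23.1 / 23.2) * 100
= 0.9957 * 100 = 99.57

99.57 %


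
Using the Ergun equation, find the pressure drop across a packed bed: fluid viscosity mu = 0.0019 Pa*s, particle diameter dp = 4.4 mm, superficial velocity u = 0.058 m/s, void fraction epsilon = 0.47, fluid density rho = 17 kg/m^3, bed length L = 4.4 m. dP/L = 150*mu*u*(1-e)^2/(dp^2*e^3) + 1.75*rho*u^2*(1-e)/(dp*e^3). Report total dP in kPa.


dp = 4.4 mm = 0.0044 m
Viscous term = 150*0.0019*0.058*(1-0.47)^2 / (0.0044^2*0.47^3) = 2310.07
Inertial term = 1.75*17*0.058^2*(1-0.47) / (0.0044*0.47^3) = 116.111
dP/L = 2310.07 + 116.111 = 2426.18 Pa/m
dP = 2426.18 * 4.4 / 1000 = 10.68 kPa

10.68 kPa


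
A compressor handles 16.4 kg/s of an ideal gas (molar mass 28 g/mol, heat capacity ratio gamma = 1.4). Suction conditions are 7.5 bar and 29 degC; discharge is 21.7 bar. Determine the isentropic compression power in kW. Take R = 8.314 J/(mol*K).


Isentropic work: W = m*(gamma/(gamma-1))*(R*T1/MW)*((P2/P1)^((gamma-1)/gamma) - 1)
T1 = 29 + 273.15 = 302.15 K
Pressure ratio = 21.7 / 7.5 = 2.89333
Exponent = (1.4 - 1)/1.4 = 0.285714
(P2/P1)^exp - 1 = 2.89333^0.285714 - 1 = 0.354652
W = 16.4 * 1.4 / 0.4 * 8.314 * 302.15 / 28 * 0.354652 = 1826

1826 kW


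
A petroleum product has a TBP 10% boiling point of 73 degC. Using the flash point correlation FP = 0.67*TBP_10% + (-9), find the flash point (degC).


FP = 0.67 * 73 + (-9) = 39.91

39.91 degC


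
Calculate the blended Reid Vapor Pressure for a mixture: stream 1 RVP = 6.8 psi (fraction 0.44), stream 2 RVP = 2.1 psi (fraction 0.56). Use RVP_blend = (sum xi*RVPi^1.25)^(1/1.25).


Chevron index: RVP_blend = (sum xi*RVPi^1.25)^(1/1.25)
RVP^1.25 terms: 0.44 * 6.8^1.25 + 0.56 * 2.1^1.25 = 6.24725
RVP_blend = 6.24725^(1/1.25) = 4.331

4.331 psi


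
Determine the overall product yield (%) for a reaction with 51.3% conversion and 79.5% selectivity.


Overall yield = conversion (%) * selectivity (%) / 100
Conversion = 51.3%, Selectivity = 79.5%
Y = 51.3 * 79.5 / 100
= 40.7835 %

40.7835 %


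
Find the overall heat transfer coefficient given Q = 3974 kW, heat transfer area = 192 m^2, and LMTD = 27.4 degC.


From Q = U*A*LMTD, U = Q / (A * LMTD)
U = 3974 / (192 * 27.4) = 3974 / 5260.8 = 0.7554

0.7554 kW/(m^2*K)


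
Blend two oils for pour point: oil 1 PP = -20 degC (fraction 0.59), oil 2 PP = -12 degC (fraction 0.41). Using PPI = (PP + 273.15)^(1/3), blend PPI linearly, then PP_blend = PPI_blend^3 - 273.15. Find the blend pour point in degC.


PPI_1 = (-20 + 273.15)^(1/3) = 6.325953
PPI_2 = (-12 + 273.15)^(1/3) = 6.391901
PPI_blend = 0.59 * 6.325953 + 0.41 * 6.391901 = 6.352992
PP_blend = 6.352992^3 - 273.15 = 256.41 - 273.15 = -16.74

-16.74 degC


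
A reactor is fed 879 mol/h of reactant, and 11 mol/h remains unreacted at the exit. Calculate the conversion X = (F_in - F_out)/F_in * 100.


X = (F_in - F_out) / F_in * 100
Moles reacted = 879 - 11 = 868
X = 868 / 879 * 100
= 0.9875 * 100
= 98.75 %

98.75 %


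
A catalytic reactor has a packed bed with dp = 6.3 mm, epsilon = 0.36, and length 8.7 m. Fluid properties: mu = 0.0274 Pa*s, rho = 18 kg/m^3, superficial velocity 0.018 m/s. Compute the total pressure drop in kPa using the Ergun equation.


dp = 6.3 mm = 0.0063 m
Viscous term = 150*0.0274*0.018*(1-0.36)^2 / (0.0063^2*0.36^3) = 16363.9
Inertial term = 1.75*18*0.018^2*(1-0.36) / (0.0063*0.36^3) = 22.2222
dP/L = 16363.9 + 22.2222 = 16386.1 Pa/m
dP = 16386.1 * 8.7 / 1000 = 142.6 kPa

142.6 kPa


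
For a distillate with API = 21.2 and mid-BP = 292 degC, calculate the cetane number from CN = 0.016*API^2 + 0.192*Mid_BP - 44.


CN = 0.016 * 21.2^2 + 0.192 * 292 - 44
CN = 7.19104 + 56.064 - 44 = 19.25504

19.25504


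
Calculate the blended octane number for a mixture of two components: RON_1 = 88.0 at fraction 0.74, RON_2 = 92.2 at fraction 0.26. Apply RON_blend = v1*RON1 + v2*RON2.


Linear blending: RON_blend = sum(vi * RONi)
Contribution 1: 0.74 * 88.0 = 65.12
Contribution 2: 0.26 * 92.2 = 23.972
RON_blend = 65.12 + 23.972 = 89.092

89.092


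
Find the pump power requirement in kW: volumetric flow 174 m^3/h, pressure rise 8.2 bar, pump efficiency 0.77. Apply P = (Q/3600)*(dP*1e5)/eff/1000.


Q = 174 / 3600 = 0.0483333 m^3/s
P = 0.0483333 * (8.2 * 1e5) / 0.77 / 1000 = 51.47

51.47 kW


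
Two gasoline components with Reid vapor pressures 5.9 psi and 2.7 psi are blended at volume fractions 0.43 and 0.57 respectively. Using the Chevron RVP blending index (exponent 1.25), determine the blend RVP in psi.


Chevron index: RVP_blend = (sum xi*RVPi^1.25)^(1/1.25)
RVP^1.25 terms: 0.43 * 5.9^1.25 + 0.57 * 2.7^1.25 = 5.92676
RVP_blend = 5.92676^(1/1.25) = 4.152

4.152 psi


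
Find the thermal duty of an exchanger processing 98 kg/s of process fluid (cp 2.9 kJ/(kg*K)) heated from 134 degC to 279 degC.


Q = m_dot * cp * delta_T
delta_T = 279 - 134 = 145 K
Q = 98 * 2.9 * 145
= 284.2 * 145
= 41209 kW

41209 kW


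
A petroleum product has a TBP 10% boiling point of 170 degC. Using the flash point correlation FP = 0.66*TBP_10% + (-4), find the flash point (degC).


FP = 0.66 * 170 + (-4) = 108.2

108.2 degC


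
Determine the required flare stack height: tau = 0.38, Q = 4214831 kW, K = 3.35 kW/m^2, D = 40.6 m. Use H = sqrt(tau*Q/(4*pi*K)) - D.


tau*Q/(4*pi*K) = 0.38 * 4214831 / (4 * pi * 3.35) = 38046
sqrt(38046) = 195.054
H = 195.054 - 40.6 = 154.5

154.5 m


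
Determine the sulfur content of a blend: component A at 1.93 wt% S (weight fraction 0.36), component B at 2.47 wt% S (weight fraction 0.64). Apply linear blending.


Linear sulfur blending: S_blend = x1*S1 + x2*S2
Contribution 1: 0.36 * 1.93 = 0.6948 wt%
Contribution 2: 0.64 * 2.47 = 1.5808 wt%
S_blend = 0.6948 + 1.5808 = 2.2756

2.2756 wt%


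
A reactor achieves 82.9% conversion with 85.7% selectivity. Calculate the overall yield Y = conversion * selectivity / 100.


Overall yield = conversion (%) * selectivity (%) / 100
Conversion = 82.9%, Selectivity = 85.7%
Y = 82.9 * 85.7 / 100
= 71.0453 %

71.0453 %


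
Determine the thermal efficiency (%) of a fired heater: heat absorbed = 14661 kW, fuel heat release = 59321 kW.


Furnace efficiency = Q_absorbed / Q_fuel * 100
= 14661 / 59321 * 100 = 24.71

24.71 %


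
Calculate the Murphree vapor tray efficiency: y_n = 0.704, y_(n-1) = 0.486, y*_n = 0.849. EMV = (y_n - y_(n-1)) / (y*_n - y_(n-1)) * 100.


Murphree vapor efficiency: EMV = (y_n - y_(n-1)) / (y*_n - y_(n-1)) * 100
EMV = (0.704 - 0.486) / (0.849 - 0.486) * 100 = 0.218 / 0.363 * 100 = 60.06

60.06 %


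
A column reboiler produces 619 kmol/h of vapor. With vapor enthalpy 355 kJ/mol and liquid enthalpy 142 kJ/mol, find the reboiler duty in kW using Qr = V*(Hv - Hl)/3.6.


Qr = 619 * (355 - 142) / 3.6 = 619 * 213 / 3.6 = 36620

36620 kW


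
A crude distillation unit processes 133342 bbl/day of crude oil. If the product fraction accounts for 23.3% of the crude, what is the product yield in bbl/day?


Crude throughput = 133342 bbl/day
Fraction yield = 23.3%
yield = throughput * fraction / 100
yield = 133342 * 23.3 / 100 = 31068.686

31068.686 bbl/day


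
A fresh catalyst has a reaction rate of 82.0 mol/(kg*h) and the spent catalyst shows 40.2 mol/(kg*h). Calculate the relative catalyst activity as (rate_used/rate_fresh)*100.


Activity (%) = (rate_used / rate_fresh) * 100
rate_used = 40.2, rate_fresh = 82.0
= (40.2 / 82.0) * 100
= 0.4902 * 100 = 49.02

49.02 %


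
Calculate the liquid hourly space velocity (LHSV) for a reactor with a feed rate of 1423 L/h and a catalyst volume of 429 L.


LHSV = volumetric feed rate / catalyst volume
= 1423 L/h / 429 L
= 3.317 h^-1

3.317 h^-1


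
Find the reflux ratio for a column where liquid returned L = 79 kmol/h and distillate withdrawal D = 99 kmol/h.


Reflux ratio definition: R = L / D (liquid returned / distillate withdrawn)
L = 79 kmol/h, D = 99 kmol/h
R = 79 / 99 = 0.7980

0.7980


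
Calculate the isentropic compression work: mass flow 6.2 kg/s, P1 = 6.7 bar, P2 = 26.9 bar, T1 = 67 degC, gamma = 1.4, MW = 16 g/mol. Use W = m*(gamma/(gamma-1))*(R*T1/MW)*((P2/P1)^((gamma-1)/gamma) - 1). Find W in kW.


Isentropic work: W = m*(gamma/(gamma-1))*(R*T1/MW)*((P2/P1)^((gamma-1)/gamma) - 1)
T1 = 67 + 273.15 = 340.15 K
Pressure ratio = 26.9 / 6.7 = 4.01493
Exponent = (1.4 - 1)/1.4 = 0.285714
(P2/P1)^exp - 1 = 4.01493^0.285714 - 1 = 0.487576
W = 6.2 * 1.4 / 0.4 * 8.314 * 340.15 / 16 * 0.487576 = 1870

1870 kW


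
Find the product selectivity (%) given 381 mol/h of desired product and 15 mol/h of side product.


Selectivity = desired / (desired + undesired) * 100
Total products = 381 + 15 = 396 mol/h
S = 381 / 396 * 100
= 0.9621 * 100
= 96.21 %

96.21 %


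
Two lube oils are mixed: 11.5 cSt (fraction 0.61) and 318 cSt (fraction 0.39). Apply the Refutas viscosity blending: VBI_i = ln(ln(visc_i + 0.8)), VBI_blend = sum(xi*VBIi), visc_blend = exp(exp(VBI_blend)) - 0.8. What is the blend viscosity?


Refutas method: VBN_i = 14.534*ln(ln(visc_i + 0.8)) + 10.975, blended linearly by mass fraction; since VBN is linear in VBI_i = ln(ln(visc_i + 0.8)) and the fractions sum to 1, blend VBI directly: visc = exp(exp(VBI_blend)) - 0.8
VBI_1 = ln(ln(11.5 + 0.8)) = 0.920123
VBI_2 = ln(ln(318 + 0.8)) = 1.75173
VBI_blend = 0.61 * 0.920123 + 0.39 * 1.75173 = 1.24445
visc_blend = exp(exp(1.24445)) - 0.8 = 31.37

31.37 cSt


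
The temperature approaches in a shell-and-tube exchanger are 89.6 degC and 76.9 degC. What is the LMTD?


LMTD = (dT1 - dT2) / ln(dT1/dT2)
= (89.6 - 76.9) / ln(89.6 / 76.9) = 12.7 / 0.152849 = 83.09

83.09 degC


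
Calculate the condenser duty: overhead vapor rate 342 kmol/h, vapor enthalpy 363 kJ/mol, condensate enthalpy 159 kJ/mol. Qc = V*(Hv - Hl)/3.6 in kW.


Qc = 342 * (363 - 159) / 3.6 = 342 * 204 / 3.6 = 19380

19380 kW


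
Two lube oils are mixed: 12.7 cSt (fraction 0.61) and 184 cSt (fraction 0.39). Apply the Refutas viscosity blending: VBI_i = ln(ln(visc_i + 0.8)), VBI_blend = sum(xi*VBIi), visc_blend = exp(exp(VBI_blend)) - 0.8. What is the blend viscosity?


Refutas method: VBN_i = 14.534*ln(ln(visc_i + 0.8)) + 10.975, blended linearly by mass fraction; since VBN is linear in VBI_i = ln(ln(visc_i + 0.8)) and the fractions sum to 1, blend VBI directly: visc = exp(exp(VBI_blend)) - 0.8
VBI_1 = ln(ln(12.7 + 0.8)) = 0.956545
VBI_2 = ln(ln(184 + 0.8)) = 1.65236
VBI_blend = 0.61 * 0.956545 + 0.39 * 1.65236 = 1.22791
visc_blend = exp(exp(1.22791)) - 0.8 = 29.59

29.59 cSt


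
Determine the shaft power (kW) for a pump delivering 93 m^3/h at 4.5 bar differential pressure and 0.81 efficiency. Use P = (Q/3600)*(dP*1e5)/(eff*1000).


Q = 93 / 3600 = 0.0258333 m^3/s
P = 0.0258333 * (4.5 * 1e5) / 0.81 / 1000 = 14.35

14.35 kW


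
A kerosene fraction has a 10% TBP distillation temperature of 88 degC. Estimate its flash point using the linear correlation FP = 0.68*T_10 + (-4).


FP = 0.68 * 88 + (-4) = 55.84

55.84 degC


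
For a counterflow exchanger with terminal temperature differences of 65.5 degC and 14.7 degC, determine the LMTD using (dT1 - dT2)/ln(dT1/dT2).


LMTD = (dT1 - dT2) / ln(dT1/dT2)
= (65.5 - 14.7) / ln(65.5 / 14.7) = 50.8 / 1.4942 = 34.00

34.00 degC


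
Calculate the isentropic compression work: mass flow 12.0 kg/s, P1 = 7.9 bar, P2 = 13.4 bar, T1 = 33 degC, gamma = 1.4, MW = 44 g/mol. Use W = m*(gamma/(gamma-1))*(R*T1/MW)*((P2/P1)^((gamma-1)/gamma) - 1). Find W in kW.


Isentropic work: W = m*(gamma/(gamma-1))*(R*T1/MW)*((P2/P1)^((gamma-1)/gamma) - 1)
T1 = 33 + 273.15 = 306.15 K
Pressure ratio = 13.4 / 7.9 = 1.6962
Exponent = (1.4 - 1)/1.4 = 0.285714
(P2/P1)^exp - 1 = 1.6962^0.285714 - 1 = 0.16296
W = 12.0 * 1.4 / 0.4 * 8.314 * 306.15 / 44 * 0.16296 = 395.9

395.9 kW


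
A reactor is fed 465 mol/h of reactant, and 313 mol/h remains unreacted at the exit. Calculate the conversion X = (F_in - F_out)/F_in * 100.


X = (F_in - F_out) / F_in * 100
Moles reacted = 465 - 313 = 152
X = 152 / 465 * 100
= 0.3269 * 100
= 32.69 %

32.69 %


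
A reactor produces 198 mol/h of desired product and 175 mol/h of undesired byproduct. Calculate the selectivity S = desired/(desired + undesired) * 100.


Selectivity = desired / (desired + undesired) * 100
Total products = 198 + 175 = 373 mol/h
S = 198 / 373 * 100
= 0.5308 * 100
= 53.08 %

53.08 %


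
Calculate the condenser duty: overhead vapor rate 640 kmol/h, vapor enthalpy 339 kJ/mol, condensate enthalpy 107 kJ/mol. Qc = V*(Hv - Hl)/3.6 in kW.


Qc = 640 * (339 - 107) / 3.6 = 640 * 232 / 3.6 = 41240

41240 kW
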